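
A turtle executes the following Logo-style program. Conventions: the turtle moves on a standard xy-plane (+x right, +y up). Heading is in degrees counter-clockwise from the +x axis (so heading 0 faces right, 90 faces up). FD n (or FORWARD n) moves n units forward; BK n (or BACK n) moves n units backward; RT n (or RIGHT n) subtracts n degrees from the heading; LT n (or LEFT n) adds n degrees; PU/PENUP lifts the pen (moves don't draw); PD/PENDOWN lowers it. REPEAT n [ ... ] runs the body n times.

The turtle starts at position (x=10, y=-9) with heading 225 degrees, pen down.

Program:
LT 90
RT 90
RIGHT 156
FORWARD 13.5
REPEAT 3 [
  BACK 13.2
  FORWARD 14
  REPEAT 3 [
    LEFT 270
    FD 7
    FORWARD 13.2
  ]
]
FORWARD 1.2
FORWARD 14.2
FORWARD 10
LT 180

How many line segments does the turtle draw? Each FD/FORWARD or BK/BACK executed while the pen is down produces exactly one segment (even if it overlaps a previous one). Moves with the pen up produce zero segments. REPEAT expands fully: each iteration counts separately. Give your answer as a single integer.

Executing turtle program step by step:
Start: pos=(10,-9), heading=225, pen down
LT 90: heading 225 -> 315
RT 90: heading 315 -> 225
RT 156: heading 225 -> 69
FD 13.5: (10,-9) -> (14.838,3.603) [heading=69, draw]
REPEAT 3 [
  -- iteration 1/3 --
  BK 13.2: (14.838,3.603) -> (10.108,-8.72) [heading=69, draw]
  FD 14: (10.108,-8.72) -> (15.125,4.35) [heading=69, draw]
  REPEAT 3 [
    -- iteration 1/3 --
    LT 270: heading 69 -> 339
    FD 7: (15.125,4.35) -> (21.66,1.842) [heading=339, draw]
    FD 13.2: (21.66,1.842) -> (33.983,-2.889) [heading=339, draw]
    -- iteration 2/3 --
    LT 270: heading 339 -> 249
    FD 7: (33.983,-2.889) -> (31.474,-9.424) [heading=249, draw]
    FD 13.2: (31.474,-9.424) -> (26.744,-21.747) [heading=249, draw]
    -- iteration 3/3 --
    LT 270: heading 249 -> 159
    FD 7: (26.744,-21.747) -> (20.209,-19.239) [heading=159, draw]
    FD 13.2: (20.209,-19.239) -> (7.886,-14.508) [heading=159, draw]
  ]
  -- iteration 2/3 --
  BK 13.2: (7.886,-14.508) -> (20.209,-19.239) [heading=159, draw]
  FD 14: (20.209,-19.239) -> (7.139,-14.221) [heading=159, draw]
  REPEAT 3 [
    -- iteration 1/3 --
    LT 270: heading 159 -> 69
    FD 7: (7.139,-14.221) -> (9.647,-7.686) [heading=69, draw]
    FD 13.2: (9.647,-7.686) -> (14.378,4.637) [heading=69, draw]
    -- iteration 2/3 --
    LT 270: heading 69 -> 339
    FD 7: (14.378,4.637) -> (20.913,2.128) [heading=339, draw]
    FD 13.2: (20.913,2.128) -> (33.236,-2.602) [heading=339, draw]
    -- iteration 3/3 --
    LT 270: heading 339 -> 249
    FD 7: (33.236,-2.602) -> (30.728,-9.137) [heading=249, draw]
    FD 13.2: (30.728,-9.137) -> (25.997,-21.46) [heading=249, draw]
  ]
  -- iteration 3/3 --
  BK 13.2: (25.997,-21.46) -> (30.728,-9.137) [heading=249, draw]
  FD 14: (30.728,-9.137) -> (25.71,-22.207) [heading=249, draw]
  REPEAT 3 [
    -- iteration 1/3 --
    LT 270: heading 249 -> 159
    FD 7: (25.71,-22.207) -> (19.175,-19.699) [heading=159, draw]
    FD 13.2: (19.175,-19.699) -> (6.852,-14.968) [heading=159, draw]
    -- iteration 2/3 --
    LT 270: heading 159 -> 69
    FD 7: (6.852,-14.968) -> (9.361,-8.433) [heading=69, draw]
    FD 13.2: (9.361,-8.433) -> (14.091,3.89) [heading=69, draw]
    -- iteration 3/3 --
    LT 270: heading 69 -> 339
    FD 7: (14.091,3.89) -> (20.626,1.381) [heading=339, draw]
    FD 13.2: (20.626,1.381) -> (32.949,-3.349) [heading=339, draw]
  ]
]
FD 1.2: (32.949,-3.349) -> (34.07,-3.779) [heading=339, draw]
FD 14.2: (34.07,-3.779) -> (47.327,-8.868) [heading=339, draw]
FD 10: (47.327,-8.868) -> (56.662,-12.452) [heading=339, draw]
LT 180: heading 339 -> 159
Final: pos=(56.662,-12.452), heading=159, 28 segment(s) drawn
Segments drawn: 28

Answer: 28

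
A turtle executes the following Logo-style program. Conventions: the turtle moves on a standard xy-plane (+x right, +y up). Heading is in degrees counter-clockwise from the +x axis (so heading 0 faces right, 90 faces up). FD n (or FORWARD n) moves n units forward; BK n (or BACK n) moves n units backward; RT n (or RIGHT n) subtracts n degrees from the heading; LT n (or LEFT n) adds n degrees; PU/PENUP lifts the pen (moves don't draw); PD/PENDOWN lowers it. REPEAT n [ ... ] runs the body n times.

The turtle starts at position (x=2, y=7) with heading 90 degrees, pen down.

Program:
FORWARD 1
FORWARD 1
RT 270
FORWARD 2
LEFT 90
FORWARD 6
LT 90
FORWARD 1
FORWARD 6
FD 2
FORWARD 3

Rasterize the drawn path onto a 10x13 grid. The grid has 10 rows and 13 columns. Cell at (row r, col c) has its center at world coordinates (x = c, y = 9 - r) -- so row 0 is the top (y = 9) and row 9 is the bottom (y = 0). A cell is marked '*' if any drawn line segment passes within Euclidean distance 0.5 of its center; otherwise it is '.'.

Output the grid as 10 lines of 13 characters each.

Segment 0: (2,7) -> (2,8)
Segment 1: (2,8) -> (2,9)
Segment 2: (2,9) -> (0,9)
Segment 3: (0,9) -> (0,3)
Segment 4: (0,3) -> (1,3)
Segment 5: (1,3) -> (7,3)
Segment 6: (7,3) -> (9,3)
Segment 7: (9,3) -> (12,3)

Answer: ***..........
*.*..........
*.*..........
*............
*............
*............
*************
.............
.............
.............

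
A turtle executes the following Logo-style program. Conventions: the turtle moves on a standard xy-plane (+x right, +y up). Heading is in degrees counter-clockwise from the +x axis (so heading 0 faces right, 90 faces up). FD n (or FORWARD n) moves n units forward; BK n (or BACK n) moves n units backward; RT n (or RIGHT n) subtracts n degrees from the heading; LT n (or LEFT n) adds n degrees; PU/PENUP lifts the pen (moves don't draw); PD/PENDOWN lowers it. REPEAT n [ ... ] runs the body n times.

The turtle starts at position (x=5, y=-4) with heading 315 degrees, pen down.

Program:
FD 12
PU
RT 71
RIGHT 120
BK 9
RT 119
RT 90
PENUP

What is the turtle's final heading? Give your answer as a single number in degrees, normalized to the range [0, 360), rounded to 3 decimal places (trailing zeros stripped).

Executing turtle program step by step:
Start: pos=(5,-4), heading=315, pen down
FD 12: (5,-4) -> (13.485,-12.485) [heading=315, draw]
PU: pen up
RT 71: heading 315 -> 244
RT 120: heading 244 -> 124
BK 9: (13.485,-12.485) -> (18.518,-19.947) [heading=124, move]
RT 119: heading 124 -> 5
RT 90: heading 5 -> 275
PU: pen up
Final: pos=(18.518,-19.947), heading=275, 1 segment(s) drawn

Answer: 275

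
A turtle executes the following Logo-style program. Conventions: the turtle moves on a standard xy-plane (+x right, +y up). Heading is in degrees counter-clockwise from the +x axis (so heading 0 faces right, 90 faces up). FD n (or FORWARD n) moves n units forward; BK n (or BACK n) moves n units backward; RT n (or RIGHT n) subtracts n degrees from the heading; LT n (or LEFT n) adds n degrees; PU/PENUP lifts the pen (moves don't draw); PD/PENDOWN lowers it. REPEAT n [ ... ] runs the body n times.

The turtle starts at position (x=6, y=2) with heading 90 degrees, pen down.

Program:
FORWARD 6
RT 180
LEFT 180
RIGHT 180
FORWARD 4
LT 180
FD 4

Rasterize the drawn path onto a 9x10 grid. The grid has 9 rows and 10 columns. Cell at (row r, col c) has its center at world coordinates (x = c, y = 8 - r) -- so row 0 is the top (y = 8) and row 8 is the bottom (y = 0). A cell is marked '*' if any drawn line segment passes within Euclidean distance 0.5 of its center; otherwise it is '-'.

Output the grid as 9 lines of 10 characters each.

Segment 0: (6,2) -> (6,8)
Segment 1: (6,8) -> (6,4)
Segment 2: (6,4) -> (6,8)

Answer: ------*---
------*---
------*---
------*---
------*---
------*---
------*---
----------
----------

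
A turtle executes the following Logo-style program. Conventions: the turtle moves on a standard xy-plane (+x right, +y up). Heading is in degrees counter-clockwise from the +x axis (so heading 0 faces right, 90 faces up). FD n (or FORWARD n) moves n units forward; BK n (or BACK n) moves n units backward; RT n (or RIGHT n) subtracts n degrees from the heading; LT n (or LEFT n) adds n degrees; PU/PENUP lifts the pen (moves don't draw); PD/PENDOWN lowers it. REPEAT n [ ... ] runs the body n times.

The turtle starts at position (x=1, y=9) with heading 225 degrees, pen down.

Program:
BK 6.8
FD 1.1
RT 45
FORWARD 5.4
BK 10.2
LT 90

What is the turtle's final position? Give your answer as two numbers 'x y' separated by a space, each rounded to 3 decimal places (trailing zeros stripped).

Answer: 9.831 13.031

Derivation:
Executing turtle program step by step:
Start: pos=(1,9), heading=225, pen down
BK 6.8: (1,9) -> (5.808,13.808) [heading=225, draw]
FD 1.1: (5.808,13.808) -> (5.031,13.031) [heading=225, draw]
RT 45: heading 225 -> 180
FD 5.4: (5.031,13.031) -> (-0.369,13.031) [heading=180, draw]
BK 10.2: (-0.369,13.031) -> (9.831,13.031) [heading=180, draw]
LT 90: heading 180 -> 270
Final: pos=(9.831,13.031), heading=270, 4 segment(s) drawn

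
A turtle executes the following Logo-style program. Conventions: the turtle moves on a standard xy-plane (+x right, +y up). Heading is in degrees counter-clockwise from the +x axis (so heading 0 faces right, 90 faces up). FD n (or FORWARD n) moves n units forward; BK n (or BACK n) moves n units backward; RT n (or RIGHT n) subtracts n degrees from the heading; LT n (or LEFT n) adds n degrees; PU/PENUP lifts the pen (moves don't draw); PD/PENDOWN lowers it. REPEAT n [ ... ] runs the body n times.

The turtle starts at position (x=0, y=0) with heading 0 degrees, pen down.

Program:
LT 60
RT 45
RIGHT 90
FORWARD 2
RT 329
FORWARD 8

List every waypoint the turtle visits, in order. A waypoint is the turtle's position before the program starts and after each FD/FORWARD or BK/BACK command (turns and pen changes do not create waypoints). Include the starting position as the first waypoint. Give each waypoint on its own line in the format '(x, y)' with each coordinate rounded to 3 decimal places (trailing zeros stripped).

Answer: (0, 0)
(0.518, -1.932)
(6.272, -7.489)

Derivation:
Executing turtle program step by step:
Start: pos=(0,0), heading=0, pen down
LT 60: heading 0 -> 60
RT 45: heading 60 -> 15
RT 90: heading 15 -> 285
FD 2: (0,0) -> (0.518,-1.932) [heading=285, draw]
RT 329: heading 285 -> 316
FD 8: (0.518,-1.932) -> (6.272,-7.489) [heading=316, draw]
Final: pos=(6.272,-7.489), heading=316, 2 segment(s) drawn
Waypoints (3 total):
(0, 0)
(0.518, -1.932)
(6.272, -7.489)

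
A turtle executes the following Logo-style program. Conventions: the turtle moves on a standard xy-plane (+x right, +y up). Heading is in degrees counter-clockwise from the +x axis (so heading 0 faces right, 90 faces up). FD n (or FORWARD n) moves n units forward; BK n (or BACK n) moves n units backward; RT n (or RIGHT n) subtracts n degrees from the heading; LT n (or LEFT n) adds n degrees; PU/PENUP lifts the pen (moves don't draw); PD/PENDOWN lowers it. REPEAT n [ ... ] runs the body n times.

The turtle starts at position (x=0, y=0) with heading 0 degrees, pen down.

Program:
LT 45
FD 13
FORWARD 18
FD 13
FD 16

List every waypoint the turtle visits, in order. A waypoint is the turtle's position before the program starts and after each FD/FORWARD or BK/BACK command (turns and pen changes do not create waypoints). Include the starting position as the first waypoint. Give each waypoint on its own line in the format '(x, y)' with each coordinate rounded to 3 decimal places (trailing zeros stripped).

Executing turtle program step by step:
Start: pos=(0,0), heading=0, pen down
LT 45: heading 0 -> 45
FD 13: (0,0) -> (9.192,9.192) [heading=45, draw]
FD 18: (9.192,9.192) -> (21.92,21.92) [heading=45, draw]
FD 13: (21.92,21.92) -> (31.113,31.113) [heading=45, draw]
FD 16: (31.113,31.113) -> (42.426,42.426) [heading=45, draw]
Final: pos=(42.426,42.426), heading=45, 4 segment(s) drawn
Waypoints (5 total):
(0, 0)
(9.192, 9.192)
(21.92, 21.92)
(31.113, 31.113)
(42.426, 42.426)

Answer: (0, 0)
(9.192, 9.192)
(21.92, 21.92)
(31.113, 31.113)
(42.426, 42.426)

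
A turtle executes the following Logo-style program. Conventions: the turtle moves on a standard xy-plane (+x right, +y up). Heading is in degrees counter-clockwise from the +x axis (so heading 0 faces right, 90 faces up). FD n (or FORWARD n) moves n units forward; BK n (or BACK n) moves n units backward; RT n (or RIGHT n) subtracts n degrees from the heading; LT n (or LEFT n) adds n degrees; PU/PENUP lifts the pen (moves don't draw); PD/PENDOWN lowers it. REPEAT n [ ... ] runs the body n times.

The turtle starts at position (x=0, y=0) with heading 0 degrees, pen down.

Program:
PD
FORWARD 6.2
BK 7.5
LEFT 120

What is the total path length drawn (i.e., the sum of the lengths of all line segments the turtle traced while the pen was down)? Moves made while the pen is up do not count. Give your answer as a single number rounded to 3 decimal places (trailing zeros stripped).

Executing turtle program step by step:
Start: pos=(0,0), heading=0, pen down
PD: pen down
FD 6.2: (0,0) -> (6.2,0) [heading=0, draw]
BK 7.5: (6.2,0) -> (-1.3,0) [heading=0, draw]
LT 120: heading 0 -> 120
Final: pos=(-1.3,0), heading=120, 2 segment(s) drawn

Segment lengths:
  seg 1: (0,0) -> (6.2,0), length = 6.2
  seg 2: (6.2,0) -> (-1.3,0), length = 7.5
Total = 13.7

Answer: 13.7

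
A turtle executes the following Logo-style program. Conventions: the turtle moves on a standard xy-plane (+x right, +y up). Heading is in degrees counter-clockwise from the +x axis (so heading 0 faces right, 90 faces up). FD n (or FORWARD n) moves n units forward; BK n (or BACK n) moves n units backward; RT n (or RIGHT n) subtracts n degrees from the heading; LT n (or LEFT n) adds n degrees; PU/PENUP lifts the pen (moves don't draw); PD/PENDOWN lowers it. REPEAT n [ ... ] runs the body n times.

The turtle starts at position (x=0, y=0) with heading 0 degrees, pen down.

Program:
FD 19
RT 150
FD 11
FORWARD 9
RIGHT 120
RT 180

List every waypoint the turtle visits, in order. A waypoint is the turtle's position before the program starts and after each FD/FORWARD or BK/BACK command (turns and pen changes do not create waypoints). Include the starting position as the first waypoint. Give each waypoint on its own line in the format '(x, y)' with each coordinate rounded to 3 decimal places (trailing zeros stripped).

Executing turtle program step by step:
Start: pos=(0,0), heading=0, pen down
FD 19: (0,0) -> (19,0) [heading=0, draw]
RT 150: heading 0 -> 210
FD 11: (19,0) -> (9.474,-5.5) [heading=210, draw]
FD 9: (9.474,-5.5) -> (1.679,-10) [heading=210, draw]
RT 120: heading 210 -> 90
RT 180: heading 90 -> 270
Final: pos=(1.679,-10), heading=270, 3 segment(s) drawn
Waypoints (4 total):
(0, 0)
(19, 0)
(9.474, -5.5)
(1.679, -10)

Answer: (0, 0)
(19, 0)
(9.474, -5.5)
(1.679, -10)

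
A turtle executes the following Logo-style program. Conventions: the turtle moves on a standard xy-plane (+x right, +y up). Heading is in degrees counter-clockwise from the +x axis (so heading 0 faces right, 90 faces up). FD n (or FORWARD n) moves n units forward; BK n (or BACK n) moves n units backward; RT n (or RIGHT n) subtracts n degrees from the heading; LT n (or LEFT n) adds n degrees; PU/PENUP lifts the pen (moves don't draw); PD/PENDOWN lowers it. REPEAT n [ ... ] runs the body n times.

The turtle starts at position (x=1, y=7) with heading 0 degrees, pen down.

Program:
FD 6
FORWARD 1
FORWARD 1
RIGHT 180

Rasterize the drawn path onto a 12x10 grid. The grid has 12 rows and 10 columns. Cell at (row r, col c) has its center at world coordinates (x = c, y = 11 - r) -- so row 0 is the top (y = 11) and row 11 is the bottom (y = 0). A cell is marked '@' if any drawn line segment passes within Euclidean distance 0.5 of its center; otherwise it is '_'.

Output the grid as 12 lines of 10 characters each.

Segment 0: (1,7) -> (7,7)
Segment 1: (7,7) -> (8,7)
Segment 2: (8,7) -> (9,7)

Answer: __________
__________
__________
__________
_@@@@@@@@@
__________
__________
__________
__________
__________
__________
__________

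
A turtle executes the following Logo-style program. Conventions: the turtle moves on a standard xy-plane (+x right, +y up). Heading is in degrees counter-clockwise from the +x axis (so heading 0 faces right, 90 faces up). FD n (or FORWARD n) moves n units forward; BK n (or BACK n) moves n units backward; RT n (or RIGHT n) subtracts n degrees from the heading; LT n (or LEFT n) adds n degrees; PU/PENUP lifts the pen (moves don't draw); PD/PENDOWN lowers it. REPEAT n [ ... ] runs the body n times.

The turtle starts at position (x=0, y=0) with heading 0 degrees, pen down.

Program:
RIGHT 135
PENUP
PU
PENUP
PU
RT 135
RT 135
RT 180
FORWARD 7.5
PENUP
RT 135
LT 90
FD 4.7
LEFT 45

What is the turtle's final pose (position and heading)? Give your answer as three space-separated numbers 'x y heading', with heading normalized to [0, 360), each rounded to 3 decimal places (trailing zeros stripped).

Executing turtle program step by step:
Start: pos=(0,0), heading=0, pen down
RT 135: heading 0 -> 225
PU: pen up
PU: pen up
PU: pen up
PU: pen up
RT 135: heading 225 -> 90
RT 135: heading 90 -> 315
RT 180: heading 315 -> 135
FD 7.5: (0,0) -> (-5.303,5.303) [heading=135, move]
PU: pen up
RT 135: heading 135 -> 0
LT 90: heading 0 -> 90
FD 4.7: (-5.303,5.303) -> (-5.303,10.003) [heading=90, move]
LT 45: heading 90 -> 135
Final: pos=(-5.303,10.003), heading=135, 0 segment(s) drawn

Answer: -5.303 10.003 135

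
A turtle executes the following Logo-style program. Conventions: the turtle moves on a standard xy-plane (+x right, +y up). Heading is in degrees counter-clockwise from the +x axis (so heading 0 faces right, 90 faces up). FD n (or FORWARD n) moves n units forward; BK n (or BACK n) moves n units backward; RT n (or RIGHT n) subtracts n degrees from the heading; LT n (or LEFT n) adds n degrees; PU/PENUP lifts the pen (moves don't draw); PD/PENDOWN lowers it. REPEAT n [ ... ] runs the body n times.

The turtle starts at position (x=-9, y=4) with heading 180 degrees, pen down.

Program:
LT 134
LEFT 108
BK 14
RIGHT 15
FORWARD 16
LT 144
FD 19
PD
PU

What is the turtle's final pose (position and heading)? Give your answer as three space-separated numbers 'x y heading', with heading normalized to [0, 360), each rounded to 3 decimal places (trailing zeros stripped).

Executing turtle program step by step:
Start: pos=(-9,4), heading=180, pen down
LT 134: heading 180 -> 314
LT 108: heading 314 -> 62
BK 14: (-9,4) -> (-15.573,-8.361) [heading=62, draw]
RT 15: heading 62 -> 47
FD 16: (-15.573,-8.361) -> (-4.661,3.34) [heading=47, draw]
LT 144: heading 47 -> 191
FD 19: (-4.661,3.34) -> (-23.312,-0.285) [heading=191, draw]
PD: pen down
PU: pen up
Final: pos=(-23.312,-0.285), heading=191, 3 segment(s) drawn

Answer: -23.312 -0.285 191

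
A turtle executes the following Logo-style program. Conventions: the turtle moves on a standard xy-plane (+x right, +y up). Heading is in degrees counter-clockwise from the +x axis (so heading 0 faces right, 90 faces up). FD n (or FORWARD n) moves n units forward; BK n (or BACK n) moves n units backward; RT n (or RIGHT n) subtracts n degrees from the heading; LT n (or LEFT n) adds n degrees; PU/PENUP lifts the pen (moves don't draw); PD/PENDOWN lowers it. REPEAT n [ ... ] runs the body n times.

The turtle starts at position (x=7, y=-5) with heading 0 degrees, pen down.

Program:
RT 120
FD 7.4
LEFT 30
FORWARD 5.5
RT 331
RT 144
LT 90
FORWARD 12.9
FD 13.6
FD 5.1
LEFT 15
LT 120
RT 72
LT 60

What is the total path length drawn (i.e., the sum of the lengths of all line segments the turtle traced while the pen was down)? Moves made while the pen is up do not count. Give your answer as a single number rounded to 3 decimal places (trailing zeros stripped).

Executing turtle program step by step:
Start: pos=(7,-5), heading=0, pen down
RT 120: heading 0 -> 240
FD 7.4: (7,-5) -> (3.3,-11.409) [heading=240, draw]
LT 30: heading 240 -> 270
FD 5.5: (3.3,-11.409) -> (3.3,-16.909) [heading=270, draw]
RT 331: heading 270 -> 299
RT 144: heading 299 -> 155
LT 90: heading 155 -> 245
FD 12.9: (3.3,-16.909) -> (-2.152,-28.6) [heading=245, draw]
FD 13.6: (-2.152,-28.6) -> (-7.899,-40.926) [heading=245, draw]
FD 5.1: (-7.899,-40.926) -> (-10.055,-45.548) [heading=245, draw]
LT 15: heading 245 -> 260
LT 120: heading 260 -> 20
RT 72: heading 20 -> 308
LT 60: heading 308 -> 8
Final: pos=(-10.055,-45.548), heading=8, 5 segment(s) drawn

Segment lengths:
  seg 1: (7,-5) -> (3.3,-11.409), length = 7.4
  seg 2: (3.3,-11.409) -> (3.3,-16.909), length = 5.5
  seg 3: (3.3,-16.909) -> (-2.152,-28.6), length = 12.9
  seg 4: (-2.152,-28.6) -> (-7.899,-40.926), length = 13.6
  seg 5: (-7.899,-40.926) -> (-10.055,-45.548), length = 5.1
Total = 44.5

Answer: 44.5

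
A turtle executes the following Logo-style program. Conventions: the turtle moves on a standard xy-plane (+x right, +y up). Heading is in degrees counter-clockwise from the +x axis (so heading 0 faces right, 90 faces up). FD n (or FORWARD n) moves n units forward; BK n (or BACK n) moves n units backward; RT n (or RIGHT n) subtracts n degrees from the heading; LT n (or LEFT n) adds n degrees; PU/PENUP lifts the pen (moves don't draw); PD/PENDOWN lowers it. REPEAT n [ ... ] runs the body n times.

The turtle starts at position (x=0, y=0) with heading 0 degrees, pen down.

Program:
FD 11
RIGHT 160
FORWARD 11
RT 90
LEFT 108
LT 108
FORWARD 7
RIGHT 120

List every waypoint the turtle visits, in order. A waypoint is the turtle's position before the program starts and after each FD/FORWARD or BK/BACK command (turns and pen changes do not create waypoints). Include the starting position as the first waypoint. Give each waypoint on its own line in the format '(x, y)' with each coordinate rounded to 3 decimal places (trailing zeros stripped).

Answer: (0, 0)
(11, 0)
(0.663, -3.762)
(6.467, -7.677)

Derivation:
Executing turtle program step by step:
Start: pos=(0,0), heading=0, pen down
FD 11: (0,0) -> (11,0) [heading=0, draw]
RT 160: heading 0 -> 200
FD 11: (11,0) -> (0.663,-3.762) [heading=200, draw]
RT 90: heading 200 -> 110
LT 108: heading 110 -> 218
LT 108: heading 218 -> 326
FD 7: (0.663,-3.762) -> (6.467,-7.677) [heading=326, draw]
RT 120: heading 326 -> 206
Final: pos=(6.467,-7.677), heading=206, 3 segment(s) drawn
Waypoints (4 total):
(0, 0)
(11, 0)
(0.663, -3.762)
(6.467, -7.677)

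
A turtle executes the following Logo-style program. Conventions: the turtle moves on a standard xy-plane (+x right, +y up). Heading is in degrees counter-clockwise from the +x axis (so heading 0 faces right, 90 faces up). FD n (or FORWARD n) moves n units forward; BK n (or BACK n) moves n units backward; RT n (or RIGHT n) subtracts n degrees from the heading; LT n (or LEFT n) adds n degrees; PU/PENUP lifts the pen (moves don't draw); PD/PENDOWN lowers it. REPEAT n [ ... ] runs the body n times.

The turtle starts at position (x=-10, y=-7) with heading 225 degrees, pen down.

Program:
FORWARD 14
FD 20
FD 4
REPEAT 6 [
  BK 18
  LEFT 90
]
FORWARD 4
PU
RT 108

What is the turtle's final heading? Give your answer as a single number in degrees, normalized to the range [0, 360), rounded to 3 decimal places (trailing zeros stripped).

Answer: 297

Derivation:
Executing turtle program step by step:
Start: pos=(-10,-7), heading=225, pen down
FD 14: (-10,-7) -> (-19.899,-16.899) [heading=225, draw]
FD 20: (-19.899,-16.899) -> (-34.042,-31.042) [heading=225, draw]
FD 4: (-34.042,-31.042) -> (-36.87,-33.87) [heading=225, draw]
REPEAT 6 [
  -- iteration 1/6 --
  BK 18: (-36.87,-33.87) -> (-24.142,-21.142) [heading=225, draw]
  LT 90: heading 225 -> 315
  -- iteration 2/6 --
  BK 18: (-24.142,-21.142) -> (-36.87,-8.414) [heading=315, draw]
  LT 90: heading 315 -> 45
  -- iteration 3/6 --
  BK 18: (-36.87,-8.414) -> (-49.598,-21.142) [heading=45, draw]
  LT 90: heading 45 -> 135
  -- iteration 4/6 --
  BK 18: (-49.598,-21.142) -> (-36.87,-33.87) [heading=135, draw]
  LT 90: heading 135 -> 225
  -- iteration 5/6 --
  BK 18: (-36.87,-33.87) -> (-24.142,-21.142) [heading=225, draw]
  LT 90: heading 225 -> 315
  -- iteration 6/6 --
  BK 18: (-24.142,-21.142) -> (-36.87,-8.414) [heading=315, draw]
  LT 90: heading 315 -> 45
]
FD 4: (-36.87,-8.414) -> (-34.042,-5.586) [heading=45, draw]
PU: pen up
RT 108: heading 45 -> 297
Final: pos=(-34.042,-5.586), heading=297, 10 segment(s) drawn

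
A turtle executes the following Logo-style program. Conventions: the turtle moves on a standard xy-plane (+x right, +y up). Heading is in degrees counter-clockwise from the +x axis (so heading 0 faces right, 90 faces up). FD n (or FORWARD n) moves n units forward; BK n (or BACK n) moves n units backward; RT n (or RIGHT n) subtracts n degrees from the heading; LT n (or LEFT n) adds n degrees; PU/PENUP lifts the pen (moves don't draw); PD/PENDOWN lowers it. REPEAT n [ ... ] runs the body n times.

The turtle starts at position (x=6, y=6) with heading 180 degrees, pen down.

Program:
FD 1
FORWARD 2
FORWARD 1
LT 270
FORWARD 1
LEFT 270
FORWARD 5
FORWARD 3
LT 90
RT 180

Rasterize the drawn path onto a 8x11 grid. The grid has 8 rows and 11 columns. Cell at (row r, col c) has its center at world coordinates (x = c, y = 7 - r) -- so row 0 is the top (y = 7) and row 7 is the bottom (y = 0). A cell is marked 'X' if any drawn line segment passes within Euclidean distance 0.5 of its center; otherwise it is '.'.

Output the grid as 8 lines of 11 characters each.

Segment 0: (6,6) -> (5,6)
Segment 1: (5,6) -> (3,6)
Segment 2: (3,6) -> (2,6)
Segment 3: (2,6) -> (2,7)
Segment 4: (2,7) -> (7,7)
Segment 5: (7,7) -> (10,7)

Answer: ..XXXXXXXXX
..XXXXX....
...........
...........
...........
...........
...........
...........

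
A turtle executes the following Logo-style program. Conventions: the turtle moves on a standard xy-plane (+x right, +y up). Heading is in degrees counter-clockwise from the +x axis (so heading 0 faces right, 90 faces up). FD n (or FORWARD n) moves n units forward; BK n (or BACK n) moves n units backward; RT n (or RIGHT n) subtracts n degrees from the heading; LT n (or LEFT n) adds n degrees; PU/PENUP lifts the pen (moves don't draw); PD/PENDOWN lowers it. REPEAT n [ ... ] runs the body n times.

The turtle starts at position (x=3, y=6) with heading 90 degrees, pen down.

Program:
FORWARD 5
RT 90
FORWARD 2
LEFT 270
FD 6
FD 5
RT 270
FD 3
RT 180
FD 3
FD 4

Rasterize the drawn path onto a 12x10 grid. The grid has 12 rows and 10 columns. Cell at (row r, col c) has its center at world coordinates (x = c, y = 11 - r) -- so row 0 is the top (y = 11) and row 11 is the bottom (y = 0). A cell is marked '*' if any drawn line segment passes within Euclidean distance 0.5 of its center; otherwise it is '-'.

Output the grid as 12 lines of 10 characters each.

Answer: ---***----
---*-*----
---*-*----
---*-*----
---*-*----
---*-*----
-----*----
-----*----
-----*----
-----*----
-----*----
-********-

Derivation:
Segment 0: (3,6) -> (3,11)
Segment 1: (3,11) -> (5,11)
Segment 2: (5,11) -> (5,5)
Segment 3: (5,5) -> (5,0)
Segment 4: (5,0) -> (8,0)
Segment 5: (8,0) -> (5,-0)
Segment 6: (5,-0) -> (1,-0)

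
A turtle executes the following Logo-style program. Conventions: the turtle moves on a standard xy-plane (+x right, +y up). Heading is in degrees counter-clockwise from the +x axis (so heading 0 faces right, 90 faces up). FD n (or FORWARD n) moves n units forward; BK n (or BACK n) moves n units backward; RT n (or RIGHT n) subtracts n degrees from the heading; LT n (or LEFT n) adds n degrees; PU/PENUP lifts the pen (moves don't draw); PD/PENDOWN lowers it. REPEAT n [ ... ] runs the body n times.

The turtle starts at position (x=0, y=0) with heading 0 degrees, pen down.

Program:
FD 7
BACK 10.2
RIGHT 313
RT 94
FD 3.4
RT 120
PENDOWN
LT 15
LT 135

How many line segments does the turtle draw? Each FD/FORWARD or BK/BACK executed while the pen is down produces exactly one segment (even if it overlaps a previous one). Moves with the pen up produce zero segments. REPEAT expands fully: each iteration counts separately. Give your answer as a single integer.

Executing turtle program step by step:
Start: pos=(0,0), heading=0, pen down
FD 7: (0,0) -> (7,0) [heading=0, draw]
BK 10.2: (7,0) -> (-3.2,0) [heading=0, draw]
RT 313: heading 0 -> 47
RT 94: heading 47 -> 313
FD 3.4: (-3.2,0) -> (-0.881,-2.487) [heading=313, draw]
RT 120: heading 313 -> 193
PD: pen down
LT 15: heading 193 -> 208
LT 135: heading 208 -> 343
Final: pos=(-0.881,-2.487), heading=343, 3 segment(s) drawn
Segments drawn: 3

Answer: 3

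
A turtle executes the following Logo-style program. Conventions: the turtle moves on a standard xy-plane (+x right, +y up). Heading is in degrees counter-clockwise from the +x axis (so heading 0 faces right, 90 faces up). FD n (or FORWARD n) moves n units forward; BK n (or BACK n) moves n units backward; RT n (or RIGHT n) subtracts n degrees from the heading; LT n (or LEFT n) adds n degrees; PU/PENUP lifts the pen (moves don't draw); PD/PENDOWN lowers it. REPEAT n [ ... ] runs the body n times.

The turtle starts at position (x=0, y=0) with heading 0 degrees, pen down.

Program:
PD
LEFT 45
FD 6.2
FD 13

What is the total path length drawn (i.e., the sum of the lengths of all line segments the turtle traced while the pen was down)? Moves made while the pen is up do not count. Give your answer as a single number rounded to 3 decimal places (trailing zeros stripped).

Executing turtle program step by step:
Start: pos=(0,0), heading=0, pen down
PD: pen down
LT 45: heading 0 -> 45
FD 6.2: (0,0) -> (4.384,4.384) [heading=45, draw]
FD 13: (4.384,4.384) -> (13.576,13.576) [heading=45, draw]
Final: pos=(13.576,13.576), heading=45, 2 segment(s) drawn

Segment lengths:
  seg 1: (0,0) -> (4.384,4.384), length = 6.2
  seg 2: (4.384,4.384) -> (13.576,13.576), length = 13
Total = 19.2

Answer: 19.2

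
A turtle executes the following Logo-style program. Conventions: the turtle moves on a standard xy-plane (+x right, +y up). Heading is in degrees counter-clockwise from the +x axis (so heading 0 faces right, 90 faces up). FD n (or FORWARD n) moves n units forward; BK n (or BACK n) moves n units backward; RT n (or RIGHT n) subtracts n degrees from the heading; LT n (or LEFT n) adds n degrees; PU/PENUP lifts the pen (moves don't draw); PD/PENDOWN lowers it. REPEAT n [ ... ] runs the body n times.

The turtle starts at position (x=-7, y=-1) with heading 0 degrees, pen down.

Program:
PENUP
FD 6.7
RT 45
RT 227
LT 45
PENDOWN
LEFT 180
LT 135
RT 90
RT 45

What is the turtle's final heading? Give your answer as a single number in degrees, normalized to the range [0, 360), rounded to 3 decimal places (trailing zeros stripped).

Executing turtle program step by step:
Start: pos=(-7,-1), heading=0, pen down
PU: pen up
FD 6.7: (-7,-1) -> (-0.3,-1) [heading=0, move]
RT 45: heading 0 -> 315
RT 227: heading 315 -> 88
LT 45: heading 88 -> 133
PD: pen down
LT 180: heading 133 -> 313
LT 135: heading 313 -> 88
RT 90: heading 88 -> 358
RT 45: heading 358 -> 313
Final: pos=(-0.3,-1), heading=313, 0 segment(s) drawn

Answer: 313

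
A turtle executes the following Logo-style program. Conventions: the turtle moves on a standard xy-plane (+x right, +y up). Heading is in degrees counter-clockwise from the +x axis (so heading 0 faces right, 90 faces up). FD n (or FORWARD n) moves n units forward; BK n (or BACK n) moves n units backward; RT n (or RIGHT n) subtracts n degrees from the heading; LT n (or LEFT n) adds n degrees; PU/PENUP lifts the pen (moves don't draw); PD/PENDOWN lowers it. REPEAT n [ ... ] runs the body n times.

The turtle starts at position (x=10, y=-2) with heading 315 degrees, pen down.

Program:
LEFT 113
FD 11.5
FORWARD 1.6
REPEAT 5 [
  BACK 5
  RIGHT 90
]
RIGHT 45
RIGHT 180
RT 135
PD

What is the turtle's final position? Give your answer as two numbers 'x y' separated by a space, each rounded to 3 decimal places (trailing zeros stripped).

Executing turtle program step by step:
Start: pos=(10,-2), heading=315, pen down
LT 113: heading 315 -> 68
FD 11.5: (10,-2) -> (14.308,8.663) [heading=68, draw]
FD 1.6: (14.308,8.663) -> (14.907,10.146) [heading=68, draw]
REPEAT 5 [
  -- iteration 1/5 --
  BK 5: (14.907,10.146) -> (13.034,5.51) [heading=68, draw]
  RT 90: heading 68 -> 338
  -- iteration 2/5 --
  BK 5: (13.034,5.51) -> (8.398,7.383) [heading=338, draw]
  RT 90: heading 338 -> 248
  -- iteration 3/5 --
  BK 5: (8.398,7.383) -> (10.271,12.019) [heading=248, draw]
  RT 90: heading 248 -> 158
  -- iteration 4/5 --
  BK 5: (10.271,12.019) -> (14.907,10.146) [heading=158, draw]
  RT 90: heading 158 -> 68
  -- iteration 5/5 --
  BK 5: (14.907,10.146) -> (13.034,5.51) [heading=68, draw]
  RT 90: heading 68 -> 338
]
RT 45: heading 338 -> 293
RT 180: heading 293 -> 113
RT 135: heading 113 -> 338
PD: pen down
Final: pos=(13.034,5.51), heading=338, 7 segment(s) drawn

Answer: 13.034 5.51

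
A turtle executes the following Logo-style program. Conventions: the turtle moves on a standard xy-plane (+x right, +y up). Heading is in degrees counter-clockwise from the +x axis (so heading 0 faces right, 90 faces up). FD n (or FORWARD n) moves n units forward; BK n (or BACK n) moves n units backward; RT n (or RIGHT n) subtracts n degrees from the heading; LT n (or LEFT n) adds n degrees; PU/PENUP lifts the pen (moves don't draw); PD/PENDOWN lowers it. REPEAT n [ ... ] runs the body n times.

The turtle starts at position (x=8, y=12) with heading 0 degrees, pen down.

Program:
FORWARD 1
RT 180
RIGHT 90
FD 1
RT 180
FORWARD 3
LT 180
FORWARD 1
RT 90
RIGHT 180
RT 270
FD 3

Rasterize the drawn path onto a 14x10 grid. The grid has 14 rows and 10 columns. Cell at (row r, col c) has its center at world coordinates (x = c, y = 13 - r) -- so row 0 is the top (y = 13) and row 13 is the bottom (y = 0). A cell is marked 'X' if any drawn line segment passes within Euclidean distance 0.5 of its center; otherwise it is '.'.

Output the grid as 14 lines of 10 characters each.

Answer: .........X
........XX
.........X
.........X
.........X
.........X
..........
..........
..........
..........
..........
..........
..........
..........

Derivation:
Segment 0: (8,12) -> (9,12)
Segment 1: (9,12) -> (9,13)
Segment 2: (9,13) -> (9,10)
Segment 3: (9,10) -> (9,11)
Segment 4: (9,11) -> (9,8)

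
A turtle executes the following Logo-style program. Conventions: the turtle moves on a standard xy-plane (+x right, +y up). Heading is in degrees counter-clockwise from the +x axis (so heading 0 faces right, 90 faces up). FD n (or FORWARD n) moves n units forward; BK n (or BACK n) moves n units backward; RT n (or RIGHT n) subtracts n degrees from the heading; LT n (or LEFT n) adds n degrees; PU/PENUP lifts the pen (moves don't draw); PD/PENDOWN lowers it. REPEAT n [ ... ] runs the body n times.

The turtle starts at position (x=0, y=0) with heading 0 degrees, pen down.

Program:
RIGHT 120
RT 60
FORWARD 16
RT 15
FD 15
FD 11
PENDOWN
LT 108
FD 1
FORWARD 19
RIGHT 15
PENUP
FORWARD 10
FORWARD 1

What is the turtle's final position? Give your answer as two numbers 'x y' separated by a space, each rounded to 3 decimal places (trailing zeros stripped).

Answer: -42.354 -24.003

Derivation:
Executing turtle program step by step:
Start: pos=(0,0), heading=0, pen down
RT 120: heading 0 -> 240
RT 60: heading 240 -> 180
FD 16: (0,0) -> (-16,0) [heading=180, draw]
RT 15: heading 180 -> 165
FD 15: (-16,0) -> (-30.489,3.882) [heading=165, draw]
FD 11: (-30.489,3.882) -> (-41.114,6.729) [heading=165, draw]
PD: pen down
LT 108: heading 165 -> 273
FD 1: (-41.114,6.729) -> (-41.062,5.731) [heading=273, draw]
FD 19: (-41.062,5.731) -> (-40.067,-13.243) [heading=273, draw]
RT 15: heading 273 -> 258
PU: pen up
FD 10: (-40.067,-13.243) -> (-42.146,-23.025) [heading=258, move]
FD 1: (-42.146,-23.025) -> (-42.354,-24.003) [heading=258, move]
Final: pos=(-42.354,-24.003), heading=258, 5 segment(s) drawn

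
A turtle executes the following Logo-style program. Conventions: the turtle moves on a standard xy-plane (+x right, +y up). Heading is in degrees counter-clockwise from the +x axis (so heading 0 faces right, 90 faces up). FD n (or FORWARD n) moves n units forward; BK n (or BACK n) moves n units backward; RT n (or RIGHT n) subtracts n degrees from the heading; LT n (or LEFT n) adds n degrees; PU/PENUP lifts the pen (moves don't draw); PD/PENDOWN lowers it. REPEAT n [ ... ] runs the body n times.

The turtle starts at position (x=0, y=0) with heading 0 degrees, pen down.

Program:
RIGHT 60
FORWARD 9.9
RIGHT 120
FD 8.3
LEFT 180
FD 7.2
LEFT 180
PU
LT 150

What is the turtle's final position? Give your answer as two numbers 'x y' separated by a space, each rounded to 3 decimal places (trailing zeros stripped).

Answer: 3.85 -8.574

Derivation:
Executing turtle program step by step:
Start: pos=(0,0), heading=0, pen down
RT 60: heading 0 -> 300
FD 9.9: (0,0) -> (4.95,-8.574) [heading=300, draw]
RT 120: heading 300 -> 180
FD 8.3: (4.95,-8.574) -> (-3.35,-8.574) [heading=180, draw]
LT 180: heading 180 -> 0
FD 7.2: (-3.35,-8.574) -> (3.85,-8.574) [heading=0, draw]
LT 180: heading 0 -> 180
PU: pen up
LT 150: heading 180 -> 330
Final: pos=(3.85,-8.574), heading=330, 3 segment(s) drawn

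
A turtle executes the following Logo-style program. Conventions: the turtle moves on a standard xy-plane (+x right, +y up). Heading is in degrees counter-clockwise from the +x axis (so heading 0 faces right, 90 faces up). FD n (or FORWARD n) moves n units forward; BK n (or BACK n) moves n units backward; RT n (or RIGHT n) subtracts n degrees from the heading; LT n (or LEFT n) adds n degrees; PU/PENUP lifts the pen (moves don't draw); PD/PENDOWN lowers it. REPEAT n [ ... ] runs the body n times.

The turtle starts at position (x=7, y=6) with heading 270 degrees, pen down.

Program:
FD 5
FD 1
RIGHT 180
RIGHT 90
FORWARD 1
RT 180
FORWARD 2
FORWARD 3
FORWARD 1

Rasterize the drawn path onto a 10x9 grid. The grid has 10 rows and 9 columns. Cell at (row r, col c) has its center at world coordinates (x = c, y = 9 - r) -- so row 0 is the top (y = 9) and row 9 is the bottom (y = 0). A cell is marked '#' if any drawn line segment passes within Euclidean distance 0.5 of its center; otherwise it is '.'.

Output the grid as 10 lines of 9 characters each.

Answer: .........
.........
.........
.......#.
.......#.
.......#.
.......#.
.......#.
.......#.
..#######

Derivation:
Segment 0: (7,6) -> (7,1)
Segment 1: (7,1) -> (7,0)
Segment 2: (7,0) -> (8,0)
Segment 3: (8,0) -> (6,-0)
Segment 4: (6,-0) -> (3,-0)
Segment 5: (3,-0) -> (2,-0)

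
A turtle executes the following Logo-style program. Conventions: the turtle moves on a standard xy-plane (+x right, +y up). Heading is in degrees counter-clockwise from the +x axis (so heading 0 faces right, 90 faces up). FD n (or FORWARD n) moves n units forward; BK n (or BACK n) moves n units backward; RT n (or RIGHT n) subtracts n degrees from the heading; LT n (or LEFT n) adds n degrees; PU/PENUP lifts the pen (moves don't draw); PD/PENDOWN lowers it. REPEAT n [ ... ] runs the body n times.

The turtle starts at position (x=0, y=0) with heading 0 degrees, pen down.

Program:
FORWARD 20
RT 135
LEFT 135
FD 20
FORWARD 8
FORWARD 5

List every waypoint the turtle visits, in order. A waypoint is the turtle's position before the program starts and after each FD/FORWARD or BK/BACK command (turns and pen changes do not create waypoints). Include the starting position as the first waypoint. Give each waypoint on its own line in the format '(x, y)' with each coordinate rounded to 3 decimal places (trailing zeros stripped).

Answer: (0, 0)
(20, 0)
(40, 0)
(48, 0)
(53, 0)

Derivation:
Executing turtle program step by step:
Start: pos=(0,0), heading=0, pen down
FD 20: (0,0) -> (20,0) [heading=0, draw]
RT 135: heading 0 -> 225
LT 135: heading 225 -> 0
FD 20: (20,0) -> (40,0) [heading=0, draw]
FD 8: (40,0) -> (48,0) [heading=0, draw]
FD 5: (48,0) -> (53,0) [heading=0, draw]
Final: pos=(53,0), heading=0, 4 segment(s) drawn
Waypoints (5 total):
(0, 0)
(20, 0)
(40, 0)
(48, 0)
(53, 0)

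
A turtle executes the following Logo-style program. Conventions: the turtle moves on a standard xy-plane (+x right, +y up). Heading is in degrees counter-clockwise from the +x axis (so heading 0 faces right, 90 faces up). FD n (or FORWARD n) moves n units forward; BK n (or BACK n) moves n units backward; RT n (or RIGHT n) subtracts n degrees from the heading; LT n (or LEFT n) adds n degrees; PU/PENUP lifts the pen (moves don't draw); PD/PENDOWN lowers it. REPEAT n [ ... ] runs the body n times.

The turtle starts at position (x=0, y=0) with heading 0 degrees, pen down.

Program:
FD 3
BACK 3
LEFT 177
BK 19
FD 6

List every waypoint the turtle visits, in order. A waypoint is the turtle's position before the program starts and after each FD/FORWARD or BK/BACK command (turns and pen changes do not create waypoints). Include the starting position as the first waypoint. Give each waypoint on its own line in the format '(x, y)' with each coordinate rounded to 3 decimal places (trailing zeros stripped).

Executing turtle program step by step:
Start: pos=(0,0), heading=0, pen down
FD 3: (0,0) -> (3,0) [heading=0, draw]
BK 3: (3,0) -> (0,0) [heading=0, draw]
LT 177: heading 0 -> 177
BK 19: (0,0) -> (18.974,-0.994) [heading=177, draw]
FD 6: (18.974,-0.994) -> (12.982,-0.68) [heading=177, draw]
Final: pos=(12.982,-0.68), heading=177, 4 segment(s) drawn
Waypoints (5 total):
(0, 0)
(3, 0)
(0, 0)
(18.974, -0.994)
(12.982, -0.68)

Answer: (0, 0)
(3, 0)
(0, 0)
(18.974, -0.994)
(12.982, -0.68)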